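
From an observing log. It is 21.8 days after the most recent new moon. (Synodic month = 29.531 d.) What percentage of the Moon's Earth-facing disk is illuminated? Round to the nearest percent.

54%

The Moon has covered 21.8/29.531 of its cycle, so θ ≈ 360° × 21.8/29.531 = 265.8°.
With cos θ = (-0.074), the lit fraction is (1 − (-0.074))/2 ≈ 0.537, so 54%.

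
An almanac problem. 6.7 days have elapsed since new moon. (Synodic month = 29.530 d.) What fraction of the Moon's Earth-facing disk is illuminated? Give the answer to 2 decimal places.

The Moon has covered 6.7/29.530 of its cycle, so θ ≈ 360° × 6.7/29.530 = 81.7°.
Illuminated fraction = (1 − cos 81.7°)/2 = (1 − 0.145)/2 ≈ 0.428.

0.43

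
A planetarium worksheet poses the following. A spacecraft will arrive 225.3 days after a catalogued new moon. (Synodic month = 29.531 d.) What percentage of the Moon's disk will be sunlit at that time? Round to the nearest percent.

84%

225.3 d spans 7 complete synodic months (7 × 29.531 = 206.72 d) plus 18.58 d.
Elongation θ = 360° × 18.58/29.531 ≈ 226.5°.
With cos θ = (-0.688), the lit fraction is (1 − (-0.688))/2 ≈ 0.844, so 84%.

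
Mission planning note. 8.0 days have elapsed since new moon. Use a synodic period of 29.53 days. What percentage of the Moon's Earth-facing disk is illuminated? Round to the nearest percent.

57%

The Moon has covered 8.0/29.53 of its cycle, so θ ≈ 360° × 8.0/29.53 = 97.5°.
Illuminated fraction = (1 − cos 97.5°)/2 = (1 − (-0.131))/2 ≈ 0.566, so 57%.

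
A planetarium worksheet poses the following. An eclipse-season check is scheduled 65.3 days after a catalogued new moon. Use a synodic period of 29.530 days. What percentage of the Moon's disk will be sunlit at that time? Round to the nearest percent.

65.3 d spans 2 complete synodic months (2 × 29.530 = 59.06 d) plus 6.24 d.
Phase angle: θ = 360°·(6.24 d)/(29.530 d) = 76.1°.
Illuminated fraction = (1 − cos 76.1°)/2 = (1 − 0.241)/2 ≈ 0.380, so 38%.

38%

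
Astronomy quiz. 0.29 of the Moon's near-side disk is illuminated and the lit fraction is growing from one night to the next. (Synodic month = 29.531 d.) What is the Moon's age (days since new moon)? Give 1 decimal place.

From f = (1 − cos θ)/2: cos θ = 1 − 2×0.29 = 0.420; arccos → 65.2°.
The Moon is waxing (0°–180°), so θ = 65.2° directly.
Age = 29.531 × 65.2°/360° ≈ 5.35 days.

5.3 days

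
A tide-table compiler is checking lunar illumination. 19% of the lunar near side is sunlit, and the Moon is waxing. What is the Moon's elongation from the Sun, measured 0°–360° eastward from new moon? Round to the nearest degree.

52°

cos θ = 1 − 2f = 0.620, giving a principal value of 51.7°.
Before full moon the principal value applies: θ = 51.7°.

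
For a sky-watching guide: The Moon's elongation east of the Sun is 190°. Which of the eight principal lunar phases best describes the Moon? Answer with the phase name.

full moon

190° lies in the full moon sector of the 8-phase cycle.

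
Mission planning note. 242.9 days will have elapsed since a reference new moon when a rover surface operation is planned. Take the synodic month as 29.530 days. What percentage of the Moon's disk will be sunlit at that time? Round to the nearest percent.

242.9 d spans 8 complete synodic months (8 × 29.530 = 236.24 d) plus 6.66 d.
Phase angle: θ = 360°·(6.66 d)/(29.530 d) = 81.2°.
cos 81.2° = 0.153, so f = (1 − 0.153)/2 = 0.423, so 42%.

42%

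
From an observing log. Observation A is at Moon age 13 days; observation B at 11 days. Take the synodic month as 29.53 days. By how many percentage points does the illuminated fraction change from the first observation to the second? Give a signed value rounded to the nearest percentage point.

θ₁ = 360° × 13/29.53 = 158.5°, f₁ = (1 − cos θ₁)/2 = 0.965.
θ₂ = 360° × 11/29.53 = 134.1°, f₂ = (1 − cos θ₂)/2 = 0.848.
Change = f₂ − f₁ = -0.117 → -12 percentage points.

-12 percentage points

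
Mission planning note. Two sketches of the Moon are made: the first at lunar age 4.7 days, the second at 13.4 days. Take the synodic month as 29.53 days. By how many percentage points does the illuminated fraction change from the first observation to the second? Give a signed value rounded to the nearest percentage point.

θ₁ = 360° × 4.7/29.53 = 57.3°, f₁ = (1 − cos θ₁)/2 = 0.230.
θ₂ = 360° × 13.4/29.53 = 163.4°, f₂ = (1 − cos θ₂)/2 = 0.979.
Change = f₂ − f₁ = +0.749 → +75 percentage points.

+75 pp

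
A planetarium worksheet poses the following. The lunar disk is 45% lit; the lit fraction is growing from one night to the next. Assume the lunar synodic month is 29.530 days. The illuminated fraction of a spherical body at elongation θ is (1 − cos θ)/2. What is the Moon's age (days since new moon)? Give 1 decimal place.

cos θ = 1 − 2f = 0.100, giving a principal value of 84.3°.
The Moon is waxing (0°–180°), so θ = 84.3° directly.
Age = 29.530 × 84.3°/360° ≈ 6.91 days.

6.9 days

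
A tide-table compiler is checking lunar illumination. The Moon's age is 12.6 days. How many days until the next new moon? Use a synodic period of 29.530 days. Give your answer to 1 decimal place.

16.9 days

One full lunation from the last new moon is 29.530 d; remaining = 29.530 − 12.6 = 16.930 d.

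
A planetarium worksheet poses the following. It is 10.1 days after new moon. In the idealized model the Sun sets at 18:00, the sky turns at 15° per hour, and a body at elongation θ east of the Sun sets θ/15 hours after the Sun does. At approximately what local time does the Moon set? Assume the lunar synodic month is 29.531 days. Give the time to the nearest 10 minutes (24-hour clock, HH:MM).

Phase angle: θ = 360°·(10.1 d)/(29.531 d) = 123.1°.
At 15° of sky rotation per hour, 123.1° corresponds to a 8.21 h lag.
18:00 + 8.208 h ≈ 02:12 → 02:10 to the nearest ten minutes.

02:10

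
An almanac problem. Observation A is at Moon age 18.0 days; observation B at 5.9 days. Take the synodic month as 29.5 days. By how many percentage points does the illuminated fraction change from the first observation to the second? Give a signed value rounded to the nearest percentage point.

-54 pp

θ₁ = 360° × 18.0/29.5 = 219.7°, f₁ = (1 − cos θ₁)/2 = 0.885.
θ₂ = 360° × 5.9/29.5 = 72.0°, f₂ = (1 − cos θ₂)/2 = 0.345.
Change = f₂ − f₁ = -0.539 → -54 percentage points.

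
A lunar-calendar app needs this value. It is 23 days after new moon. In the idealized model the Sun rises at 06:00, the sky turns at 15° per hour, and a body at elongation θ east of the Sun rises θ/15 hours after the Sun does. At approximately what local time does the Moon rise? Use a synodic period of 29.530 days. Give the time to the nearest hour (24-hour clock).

01:00

The Moon has covered 23/29.530 of its cycle, so θ ≈ 360° × 23/29.530 = 280.4°.
Delay after the Sun = 280.4° / (15°/h) ≈ 18.69 h.
06:00 + 18.69 h ≈ 00:42 → 01:00 to the nearest hour.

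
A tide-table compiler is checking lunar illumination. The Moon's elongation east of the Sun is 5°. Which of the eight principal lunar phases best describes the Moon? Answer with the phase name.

new moon

5° lies in the new moon sector of the 8-phase cycle.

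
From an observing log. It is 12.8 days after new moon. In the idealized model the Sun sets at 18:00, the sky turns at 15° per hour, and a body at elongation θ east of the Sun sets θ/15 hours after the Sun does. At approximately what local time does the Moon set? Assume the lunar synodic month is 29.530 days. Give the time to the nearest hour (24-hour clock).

Phase angle: θ = 360°·(12.8 d)/(29.530 d) = 156.0°.
At 15° of sky rotation per hour, 156.0° corresponds to a 10.40 h lag.
18:00 + 10.40 h ≈ 04:24 → 04:00 to the nearest hour.

04:00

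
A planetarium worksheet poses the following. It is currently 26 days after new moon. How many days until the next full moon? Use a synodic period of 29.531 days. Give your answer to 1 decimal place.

Full moon is 0.5 of the way through the cycle: age 0.5 × 29.531 = 14.765 d.
Already past this cycle's full moon; the next is at 14.765 + 29.531 = 44.296 d, so 44.296 − 26 = 18.296 days.

18.3 days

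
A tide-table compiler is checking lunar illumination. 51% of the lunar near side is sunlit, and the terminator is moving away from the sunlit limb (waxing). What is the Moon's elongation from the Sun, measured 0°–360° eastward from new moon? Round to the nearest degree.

91°

From f = (1 − cos θ)/2: cos θ = 1 − 2×0.51 = -0.020; arccos → 91.1°.
Before full moon the principal value applies: θ = 91.1°.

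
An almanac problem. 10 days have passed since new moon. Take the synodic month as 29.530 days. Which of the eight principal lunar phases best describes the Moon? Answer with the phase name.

waxing gibbous

At 10/29.530 of the cycle, θ ≈ 122° — the waxing gibbous range.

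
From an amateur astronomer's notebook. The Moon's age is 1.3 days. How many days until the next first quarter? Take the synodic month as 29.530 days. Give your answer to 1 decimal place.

First quarter occurs at elongation 90°, i.e. at age 29.530 × 90/360 = 7.383 d.
So 6.083 days remain (7.383 − 1.3).

6.1 days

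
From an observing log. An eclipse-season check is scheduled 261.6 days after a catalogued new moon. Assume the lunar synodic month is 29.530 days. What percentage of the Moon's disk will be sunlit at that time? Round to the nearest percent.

18%

261.6/29.530 = 8.859 lunations, so 8 complete cycles and 25.36 d into the next.
Elongation θ = 360° × 25.36/29.530 ≈ 309.2°.
With cos θ = 0.632, the lit fraction is (1 − 0.632)/2 ≈ 0.184, so 18%.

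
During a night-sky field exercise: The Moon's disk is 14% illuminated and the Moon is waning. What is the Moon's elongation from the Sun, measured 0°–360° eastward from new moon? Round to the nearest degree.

316°

From f = (1 − cos θ)/2: cos θ = 1 − 2×0.14 = 0.720; arccos → 43.9°.
Waning ⇒ past full, so θ = 360° − 43.9° = 316.1°.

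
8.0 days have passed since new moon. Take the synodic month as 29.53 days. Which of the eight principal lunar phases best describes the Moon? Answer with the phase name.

At 8.0/29.53 of the cycle, θ ≈ 98° — the first quarter range.

first quarter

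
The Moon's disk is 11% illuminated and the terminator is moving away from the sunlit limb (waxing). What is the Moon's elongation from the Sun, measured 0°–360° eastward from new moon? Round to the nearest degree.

From f = (1 − cos θ)/2: cos θ = 1 − 2×0.11 = 0.780; arccos → 38.7°.
Before full moon the principal value applies: θ = 38.7°.

39°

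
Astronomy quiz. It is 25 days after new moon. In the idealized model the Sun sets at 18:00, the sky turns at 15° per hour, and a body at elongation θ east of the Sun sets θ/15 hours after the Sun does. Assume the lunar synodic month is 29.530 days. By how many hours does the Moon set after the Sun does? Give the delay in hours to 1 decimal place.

20.3 h

The Moon has covered 25/29.530 of its cycle, so θ ≈ 360° × 25/29.530 = 304.8°.
At 15° of sky rotation per hour, 304.8° corresponds to a 20.32 h lag.
So the Moon sets 20.32 h after the Sun.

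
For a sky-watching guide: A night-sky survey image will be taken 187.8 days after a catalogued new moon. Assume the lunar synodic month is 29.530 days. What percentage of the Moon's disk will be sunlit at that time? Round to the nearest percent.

187.8/29.530 = 6.360 lunations, so 6 complete cycles and 10.62 d into the next.
Elongation θ = 360° × 10.62/29.530 ≈ 129.5°.
With cos θ = (-0.636), the lit fraction is (1 − (-0.636))/2 ≈ 0.818, so 82%.

82%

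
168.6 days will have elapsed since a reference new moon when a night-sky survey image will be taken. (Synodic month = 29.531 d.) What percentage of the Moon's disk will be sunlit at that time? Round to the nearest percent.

63%

Reduce mod P: 168.6 − 5×29.531 = 20.94 d into the current lunation.
The Moon has covered 20.94/29.531 of its cycle, so θ ≈ 360° × 20.94/29.531 = 255.3°.
Illuminated fraction = (1 − cos 255.3°)/2 = (1 − (-0.253))/2 ≈ 0.627, so 63%.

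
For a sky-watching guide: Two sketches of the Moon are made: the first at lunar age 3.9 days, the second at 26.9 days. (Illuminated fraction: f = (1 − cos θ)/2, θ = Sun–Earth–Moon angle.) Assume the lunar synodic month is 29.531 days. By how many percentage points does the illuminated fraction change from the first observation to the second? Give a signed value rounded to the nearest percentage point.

θ₁ = 360° × 3.9/29.531 = 47.5°, f₁ = (1 − cos θ₁)/2 = 0.162.
θ₂ = 360° × 26.9/29.531 = 327.9°, f₂ = (1 − cos θ₂)/2 = 0.076.
Change = f₂ − f₁ = -0.086 → -9 percentage points.

-9 pp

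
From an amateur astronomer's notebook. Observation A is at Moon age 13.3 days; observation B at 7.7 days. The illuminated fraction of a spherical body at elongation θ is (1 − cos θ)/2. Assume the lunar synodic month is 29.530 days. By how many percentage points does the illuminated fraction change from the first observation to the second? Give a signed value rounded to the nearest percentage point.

-44 pp

θ₁ = 360° × 13.3/29.530 = 162.1°, f₁ = (1 − cos θ₁)/2 = 0.976.
θ₂ = 360° × 7.7/29.530 = 93.9°, f₂ = (1 − cos θ₂)/2 = 0.534.
Change = f₂ − f₁ = -0.442 → -44 percentage points.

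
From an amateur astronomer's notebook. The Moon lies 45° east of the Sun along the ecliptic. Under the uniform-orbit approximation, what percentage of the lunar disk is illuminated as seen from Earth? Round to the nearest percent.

cos 45° = 0.707, so f = (1 − 0.707)/2 = 0.146, i.e. 15%.

15%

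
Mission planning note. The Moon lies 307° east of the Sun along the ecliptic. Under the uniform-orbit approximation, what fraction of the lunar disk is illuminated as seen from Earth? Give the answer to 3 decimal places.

f = (1 − cos 307°)/2 = (1 − 0.602)/2 ≈ 0.199.

0.199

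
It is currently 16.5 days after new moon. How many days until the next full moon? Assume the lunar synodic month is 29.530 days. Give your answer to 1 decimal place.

Full moon is 0.5 of the way through the cycle: age 0.5 × 29.530 = 14.765 d.
This lunation's full moon (14.765 d) has passed, so add one period: 44.295 − 16.5 = 27.795 days.

27.8 days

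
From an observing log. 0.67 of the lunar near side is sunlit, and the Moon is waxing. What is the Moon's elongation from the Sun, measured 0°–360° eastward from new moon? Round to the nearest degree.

110°

From f = (1 − cos θ)/2: cos θ = 1 − 2×0.67 = -0.340; arccos → 109.9°.
Waxing ⇒ before full, so θ = 109.9°.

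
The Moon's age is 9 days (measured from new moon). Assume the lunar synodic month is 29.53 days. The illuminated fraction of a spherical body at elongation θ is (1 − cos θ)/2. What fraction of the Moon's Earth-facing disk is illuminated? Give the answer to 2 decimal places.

Phase angle: θ = 360°·(9 d)/(29.53 d) = 109.7°.
cos 109.7° = (-0.337), so f = (1 − (-0.337))/2 = 0.669.

0.67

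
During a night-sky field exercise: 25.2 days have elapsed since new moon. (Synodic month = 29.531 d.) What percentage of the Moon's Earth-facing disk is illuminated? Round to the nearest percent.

20%

Phase angle: θ = 360°·(25.2 d)/(29.531 d) = 307.2°.
Illuminated fraction = (1 − cos 307.2°)/2 = (1 − 0.605)/2 ≈ 0.198, so 20%.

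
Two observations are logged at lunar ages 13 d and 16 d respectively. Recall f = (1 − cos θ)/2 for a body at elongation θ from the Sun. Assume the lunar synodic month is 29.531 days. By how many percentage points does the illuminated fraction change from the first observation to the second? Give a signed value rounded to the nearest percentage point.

First observation: θ = 360°·13/29.531 = 158.5°, so f = 0.965.
Second observation: θ = 195.0°, f = 0.983.
Δf = 0.983 − 0.965 = +0.018, i.e. +2 pp.

+2 pp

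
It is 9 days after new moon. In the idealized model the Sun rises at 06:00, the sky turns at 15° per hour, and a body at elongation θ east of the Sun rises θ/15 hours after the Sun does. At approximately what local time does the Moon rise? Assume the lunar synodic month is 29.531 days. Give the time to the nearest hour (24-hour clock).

Phase angle: θ = 360°·(9 d)/(29.531 d) = 109.7°.
The Moon trails the Sun by θ/15 = 109.7/15 ≈ 7.31 hours.
06:00 + 7.31 h ≈ 13:19 → 13:00 to the nearest hour.

13:00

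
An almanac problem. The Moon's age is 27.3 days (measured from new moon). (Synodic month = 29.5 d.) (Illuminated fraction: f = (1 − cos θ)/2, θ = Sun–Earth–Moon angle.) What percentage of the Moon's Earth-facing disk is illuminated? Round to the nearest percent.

Elongation θ = 360° × 27.3/29.5 ≈ 333.2°.
With cos θ = 0.892, the lit fraction is (1 − 0.892)/2 ≈ 0.054, so 5%.

5%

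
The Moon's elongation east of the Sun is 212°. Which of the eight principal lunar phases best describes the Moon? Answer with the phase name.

212° lies in the waning gibbous sector of the 8-phase cycle.

waning gibbous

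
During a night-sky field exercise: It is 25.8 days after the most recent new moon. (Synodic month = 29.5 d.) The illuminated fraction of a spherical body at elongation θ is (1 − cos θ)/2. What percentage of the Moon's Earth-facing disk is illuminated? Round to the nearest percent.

The Moon has covered 25.8/29.5 of its cycle, so θ ≈ 360° × 25.8/29.5 = 314.8°.
cos 314.8° = 0.705, so f = (1 − 0.705)/2 = 0.147, so 15%.

15%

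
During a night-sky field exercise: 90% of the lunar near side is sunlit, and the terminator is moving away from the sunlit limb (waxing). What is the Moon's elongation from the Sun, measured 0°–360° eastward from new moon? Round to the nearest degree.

143°

cos θ = 1 − 2f = -0.800, giving a principal value of 143.1°.
The Moon is waxing (0°–180°), so θ = 143.1° directly.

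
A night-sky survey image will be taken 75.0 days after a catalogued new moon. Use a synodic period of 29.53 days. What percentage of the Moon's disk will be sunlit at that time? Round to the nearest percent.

98%

75.0 d spans 2 complete synodic months (2 × 29.53 = 59.06 d) plus 15.94 d.
The Moon has covered 15.94/29.53 of its cycle, so θ ≈ 360° × 15.94/29.53 = 194.3°.
With cos θ = (-0.969), the lit fraction is (1 − (-0.969))/2 ≈ 0.984, so 98%.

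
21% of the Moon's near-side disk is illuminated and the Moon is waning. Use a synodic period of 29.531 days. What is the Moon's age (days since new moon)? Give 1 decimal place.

25.1 days

From f = (1 − cos θ)/2: cos θ = 1 − 2×0.21 = 0.580; arccos → 54.5°.
A waning Moon lies in 180°–360°, so θ = 360° − 54.5° = 305.5°.
That fraction of the synodic month is 305.5/360 × 29.531 d ≈ 25.06 d.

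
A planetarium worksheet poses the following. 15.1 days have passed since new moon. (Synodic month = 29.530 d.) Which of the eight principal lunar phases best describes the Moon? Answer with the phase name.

full moon

At 15.1/29.530 of the cycle, θ ≈ 184° — the full moon range.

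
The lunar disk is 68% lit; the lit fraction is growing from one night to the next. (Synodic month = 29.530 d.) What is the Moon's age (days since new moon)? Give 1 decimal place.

9.1 days

cos θ = 1 − 2f = -0.360, giving a principal value of 111.1°.
Waxing ⇒ before full, so θ = 111.1°.
At 360°/29.530 d per day, 111.1° corresponds to 9.11 days.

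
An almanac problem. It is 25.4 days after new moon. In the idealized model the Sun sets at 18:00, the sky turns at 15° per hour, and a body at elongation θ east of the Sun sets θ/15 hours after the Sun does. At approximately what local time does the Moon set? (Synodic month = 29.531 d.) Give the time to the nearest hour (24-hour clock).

Phase angle: θ = 360°·(25.4 d)/(29.531 d) = 309.6°.
Delay after the Sun = 309.6° / (15°/h) ≈ 20.64 h.
18:00 + 20.64 h ≈ 14:39 → 15:00 to the nearest hour.

15:00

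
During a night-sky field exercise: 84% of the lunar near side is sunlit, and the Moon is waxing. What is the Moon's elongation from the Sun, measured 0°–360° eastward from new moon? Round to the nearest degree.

Invert f = (1 − cos θ)/2 to get cos θ = 1 − 2(0.84) = -0.680, hence θ₀ = arccos -0.680 = 132.8°.
The Moon is waxing (0°–180°), so θ = 132.8° directly.

133°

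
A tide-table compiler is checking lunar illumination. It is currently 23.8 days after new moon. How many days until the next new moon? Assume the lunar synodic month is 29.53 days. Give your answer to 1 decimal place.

5.7 days

One full lunation from the last new moon is 29.53 d; remaining = 29.53 − 23.8 = 5.730 d.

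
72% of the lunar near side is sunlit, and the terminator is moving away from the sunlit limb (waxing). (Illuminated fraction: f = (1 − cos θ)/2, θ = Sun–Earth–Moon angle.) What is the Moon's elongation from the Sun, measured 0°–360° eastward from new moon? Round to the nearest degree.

116°

From f = (1 − cos θ)/2: cos θ = 1 − 2×0.72 = -0.440; arccos → 116.1°.
Before full moon the principal value applies: θ = 116.1°.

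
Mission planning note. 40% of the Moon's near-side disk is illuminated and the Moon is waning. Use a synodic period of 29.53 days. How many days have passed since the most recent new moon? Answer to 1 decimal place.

From f = (1 − cos θ)/2: cos θ = 1 − 2×0.40 = 0.200; arccos → 78.5°.
Waning ⇒ past full, so θ = 360° − 78.5° = 281.5°.
At 360°/29.53 d per day, 281.5° corresponds to 23.09 days.

23.1 days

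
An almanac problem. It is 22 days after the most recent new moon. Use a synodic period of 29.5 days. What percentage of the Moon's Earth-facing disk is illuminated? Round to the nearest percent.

51%

The Moon has covered 22/29.5 of its cycle, so θ ≈ 360° × 22/29.5 = 268.5°.
cos 268.5° = (-0.027), so f = (1 − (-0.027))/2 = 0.513, so 51%.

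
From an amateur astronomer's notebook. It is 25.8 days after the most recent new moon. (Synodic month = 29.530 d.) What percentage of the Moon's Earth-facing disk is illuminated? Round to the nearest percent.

15%

The Moon has covered 25.8/29.530 of its cycle, so θ ≈ 360° × 25.8/29.530 = 314.5°.
cos 314.5° = 0.701, so f = (1 − 0.701)/2 = 0.149, so 15%.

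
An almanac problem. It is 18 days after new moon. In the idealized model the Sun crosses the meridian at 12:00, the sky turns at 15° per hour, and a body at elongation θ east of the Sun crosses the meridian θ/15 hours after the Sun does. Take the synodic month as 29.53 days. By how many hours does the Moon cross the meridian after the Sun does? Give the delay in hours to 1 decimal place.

14.6 h

Elongation θ = 360° × 18/29.53 ≈ 219.4°.
The Moon trails the Sun by θ/15 = 219.4/15 ≈ 14.63 hours.
So the Moon crosses the meridian 14.63 h after the Sun.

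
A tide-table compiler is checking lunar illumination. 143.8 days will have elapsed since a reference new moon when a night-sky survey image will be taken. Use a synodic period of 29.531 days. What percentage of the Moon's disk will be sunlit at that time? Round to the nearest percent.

143.8 d spans 4 complete synodic months (4 × 29.531 = 118.12 d) plus 25.68 d.
The Moon has covered 25.68/29.531 of its cycle, so θ ≈ 360° × 25.68/29.531 = 313.0°.
Illuminated fraction = (1 − cos 313.0°)/2 = (1 − 0.682)/2 ≈ 0.159, so 16%.

16%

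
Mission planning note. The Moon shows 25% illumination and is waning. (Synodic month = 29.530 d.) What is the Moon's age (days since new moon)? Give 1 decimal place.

cos θ = 1 − 2f = 0.500, giving a principal value of 60.0°.
Waning ⇒ past full, so θ = 360° − 60.0° = 300.0°.
That fraction of the synodic month is 300.0/360 × 29.530 d ≈ 24.61 d.

24.6 days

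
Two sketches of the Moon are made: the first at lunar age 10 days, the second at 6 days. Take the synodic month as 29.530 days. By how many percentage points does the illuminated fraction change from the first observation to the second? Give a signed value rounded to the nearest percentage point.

First observation: θ = 360°·10/29.530 = 121.9°, so f = 0.764.
Second observation: θ = 73.1°, f = 0.355.
Δf = 0.355 − 0.764 = -0.409, i.e. -41 pp.

-41 percentage points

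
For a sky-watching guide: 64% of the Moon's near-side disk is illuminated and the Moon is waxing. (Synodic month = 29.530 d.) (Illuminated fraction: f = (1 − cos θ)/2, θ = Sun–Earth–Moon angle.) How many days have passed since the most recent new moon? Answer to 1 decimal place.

Invert f = (1 − cos θ)/2 to get cos θ = 1 − 2(0.64) = -0.280, hence θ₀ = arccos -0.280 = 106.3°.
Before full moon the principal value applies: θ = 106.3°.
At 360°/29.530 d per day, 106.3° corresponds to 8.72 days.

8.7 days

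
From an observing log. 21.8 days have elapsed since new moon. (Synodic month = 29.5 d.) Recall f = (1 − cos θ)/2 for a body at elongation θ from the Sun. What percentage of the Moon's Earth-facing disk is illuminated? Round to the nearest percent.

Phase angle: θ = 360°·(21.8 d)/(29.5 d) = 266.0°.
With cos θ = (-0.069), the lit fraction is (1 − (-0.069))/2 ≈ 0.535, so 53%.

53%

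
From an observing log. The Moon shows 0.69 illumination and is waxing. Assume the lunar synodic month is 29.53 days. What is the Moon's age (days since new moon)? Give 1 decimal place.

9.2 days

cos θ = 1 − 2f = -0.380, giving a principal value of 112.3°.
Waxing ⇒ before full, so θ = 112.3°.
Age = 29.53 × 112.3°/360° ≈ 9.21 days.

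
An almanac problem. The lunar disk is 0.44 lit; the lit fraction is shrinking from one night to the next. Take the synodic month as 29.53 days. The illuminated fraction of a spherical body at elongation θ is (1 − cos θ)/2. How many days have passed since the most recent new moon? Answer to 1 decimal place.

From f = (1 − cos θ)/2: cos θ = 1 − 2×0.44 = 0.120; arccos → 83.1°.
Since the Moon is past full (waning), take the reflex angle: θ = 360° − 83.1° = 276.9°.
Age = 29.53 × 276.9°/360° ≈ 22.71 days.

22.7 days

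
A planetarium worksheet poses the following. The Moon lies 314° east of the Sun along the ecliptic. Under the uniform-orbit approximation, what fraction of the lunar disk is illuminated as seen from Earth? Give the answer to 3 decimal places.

Half-versine of 314°: (1 − 0.695)/2 = 0.153.

0.153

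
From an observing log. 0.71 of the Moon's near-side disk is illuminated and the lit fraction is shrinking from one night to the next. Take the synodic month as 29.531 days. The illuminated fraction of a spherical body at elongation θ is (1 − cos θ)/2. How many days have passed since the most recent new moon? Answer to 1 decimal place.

20.1 days

cos θ = 1 − 2f = -0.420, giving a principal value of 114.8°.
A waning Moon lies in 180°–360°, so θ = 360° − 114.8° = 245.2°.
Age = 29.531 × 245.2°/360° ≈ 20.11 days.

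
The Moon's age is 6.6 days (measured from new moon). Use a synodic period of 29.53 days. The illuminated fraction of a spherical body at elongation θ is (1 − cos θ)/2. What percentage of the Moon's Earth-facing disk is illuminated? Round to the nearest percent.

42%

The Moon has covered 6.6/29.53 of its cycle, so θ ≈ 360° × 6.6/29.53 = 80.5°.
With cos θ = 0.166, the lit fraction is (1 − 0.166)/2 ≈ 0.417, so 42%.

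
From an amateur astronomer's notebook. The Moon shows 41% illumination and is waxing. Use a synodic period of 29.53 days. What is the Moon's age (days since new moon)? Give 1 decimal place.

From f = (1 − cos θ)/2: cos θ = 1 − 2×0.41 = 0.180; arccos → 79.6°.
Waxing ⇒ before full, so θ = 79.6°.
Age = 29.53 × 79.6°/360° ≈ 6.53 days.

6.5 days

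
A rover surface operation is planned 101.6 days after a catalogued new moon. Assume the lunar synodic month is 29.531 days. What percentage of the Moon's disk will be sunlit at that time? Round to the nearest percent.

97%

101.6/29.531 = 3.440 lunations, so 3 complete cycles and 13.01 d into the next.
The Moon has covered 13.01/29.531 of its cycle, so θ ≈ 360° × 13.01/29.531 = 158.6°.
Illuminated fraction = (1 − cos 158.6°)/2 = (1 − (-0.931))/2 ≈ 0.965, so 97%.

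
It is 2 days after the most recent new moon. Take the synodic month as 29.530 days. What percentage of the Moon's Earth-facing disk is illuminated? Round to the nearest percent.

4%

Elongation θ = 360° × 2/29.530 ≈ 24.4°.
cos 24.4° = 0.911, so f = (1 − 0.911)/2 = 0.045, so 4%.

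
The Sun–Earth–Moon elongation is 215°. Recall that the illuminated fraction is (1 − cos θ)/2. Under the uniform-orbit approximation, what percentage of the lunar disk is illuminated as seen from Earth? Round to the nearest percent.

91%

Half-versine of 215°: (1 − (-0.819))/2 = 0.910, i.e. 91%.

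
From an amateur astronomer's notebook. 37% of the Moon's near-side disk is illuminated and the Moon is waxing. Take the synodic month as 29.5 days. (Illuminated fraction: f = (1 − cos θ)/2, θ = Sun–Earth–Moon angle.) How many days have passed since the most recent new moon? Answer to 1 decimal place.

6.1 days

From f = (1 − cos θ)/2: cos θ = 1 − 2×0.37 = 0.260; arccos → 74.9°.
The Moon is waxing (0°–180°), so θ = 74.9° directly.
Age = 29.5 × 74.9°/360° ≈ 6.14 days.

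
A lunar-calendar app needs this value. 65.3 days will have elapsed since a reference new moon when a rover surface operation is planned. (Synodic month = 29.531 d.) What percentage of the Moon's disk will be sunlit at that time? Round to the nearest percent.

38%

65.3 d spans 2 complete synodic months (2 × 29.531 = 59.06 d) plus 6.24 d.
Elongation θ = 360° × 6.24/29.531 ≈ 76.0°.
Illuminated fraction = (1 − cos 76.0°)/2 = (1 − 0.241)/2 ≈ 0.379, so 38%.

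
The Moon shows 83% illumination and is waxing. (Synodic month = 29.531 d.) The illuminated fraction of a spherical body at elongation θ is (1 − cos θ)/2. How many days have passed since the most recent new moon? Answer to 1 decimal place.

10.8 days

cos θ = 1 − 2f = -0.660, giving a principal value of 131.3°.
Waxing ⇒ before full, so θ = 131.3°.
That fraction of the synodic month is 131.3/360 × 29.531 d ≈ 10.77 d.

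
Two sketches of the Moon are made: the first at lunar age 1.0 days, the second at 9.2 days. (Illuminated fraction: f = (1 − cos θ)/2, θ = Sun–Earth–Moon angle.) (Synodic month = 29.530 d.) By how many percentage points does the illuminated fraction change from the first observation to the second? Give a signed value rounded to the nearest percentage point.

First observation: θ = 360°·1.0/29.530 = 12.2°, so f = 0.011.
Second observation: θ = 112.2°, f = 0.689.
Δf = 0.689 − 0.011 = +0.677, i.e. +68 pp.

+68 pp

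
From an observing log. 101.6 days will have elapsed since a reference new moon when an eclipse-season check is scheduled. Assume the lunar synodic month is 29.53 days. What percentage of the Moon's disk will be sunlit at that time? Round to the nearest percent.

97%

Reduce mod P: 101.6 − 3×29.53 = 13.01 d into the current lunation.
Phase angle: θ = 360°·(13.01 d)/(29.53 d) = 158.6°.
With cos θ = (-0.931), the lit fraction is (1 − (-0.931))/2 ≈ 0.966, so 97%.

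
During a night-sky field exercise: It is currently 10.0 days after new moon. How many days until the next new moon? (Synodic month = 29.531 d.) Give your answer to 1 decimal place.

19.5 days

The next new moon completes the synodic month: 29.531 − 10.0 = 19.531 days.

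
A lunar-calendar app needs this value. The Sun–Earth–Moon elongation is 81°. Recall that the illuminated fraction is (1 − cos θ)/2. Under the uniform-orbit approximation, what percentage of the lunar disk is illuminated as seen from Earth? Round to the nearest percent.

42%

cos 81° = 0.156, so f = (1 − 0.156)/2 = 0.422, i.e. 42%.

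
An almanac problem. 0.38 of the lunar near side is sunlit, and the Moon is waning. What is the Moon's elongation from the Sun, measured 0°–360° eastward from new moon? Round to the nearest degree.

From f = (1 − cos θ)/2: cos θ = 1 − 2×0.38 = 0.240; arccos → 76.1°.
Waning ⇒ past full, so θ = 360° − 76.1° = 283.9°.

284°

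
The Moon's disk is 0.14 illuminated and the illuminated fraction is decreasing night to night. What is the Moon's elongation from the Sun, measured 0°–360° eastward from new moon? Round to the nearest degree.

From f = (1 − cos θ)/2: cos θ = 1 − 2×0.14 = 0.720; arccos → 43.9°.
Waning ⇒ past full, so θ = 360° − 43.9° = 316.1°.

316°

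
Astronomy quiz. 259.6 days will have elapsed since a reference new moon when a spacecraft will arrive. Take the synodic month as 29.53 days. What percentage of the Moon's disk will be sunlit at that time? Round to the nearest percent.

Reduce mod P: 259.6 − 8×29.53 = 23.36 d into the current lunation.
The Moon has covered 23.36/29.53 of its cycle, so θ ≈ 360° × 23.36/29.53 = 284.8°.
Illuminated fraction = (1 − cos 284.8°)/2 = (1 − 0.255)/2 ≈ 0.372, so 37%.

37%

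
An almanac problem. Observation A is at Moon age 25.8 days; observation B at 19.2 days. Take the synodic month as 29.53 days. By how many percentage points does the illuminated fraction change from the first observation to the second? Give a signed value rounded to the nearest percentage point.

+64 percentage points

θ₁ = 360° × 25.8/29.53 = 314.5°, f₁ = (1 − cos θ₁)/2 = 0.149.
θ₂ = 360° × 19.2/29.53 = 234.1°, f₂ = (1 − cos θ₂)/2 = 0.793.
Change = f₂ − f₁ = +0.644 → +64 percentage points.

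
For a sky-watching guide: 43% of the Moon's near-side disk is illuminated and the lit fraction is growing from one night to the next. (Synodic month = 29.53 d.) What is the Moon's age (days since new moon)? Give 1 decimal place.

Invert f = (1 − cos θ)/2 to get cos θ = 1 − 2(0.43) = 0.140, hence θ₀ = arccos 0.140 = 82.0°.
Waxing ⇒ before full, so θ = 82.0°.
At 360°/29.53 d per day, 82.0° corresponds to 6.72 days.

6.7 days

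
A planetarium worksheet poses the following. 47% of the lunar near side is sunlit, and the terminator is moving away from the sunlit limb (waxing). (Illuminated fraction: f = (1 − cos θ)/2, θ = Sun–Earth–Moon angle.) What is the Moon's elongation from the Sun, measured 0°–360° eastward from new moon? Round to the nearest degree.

87°

cos θ = 1 − 2f = 0.060, giving a principal value of 86.6°.
Before full moon the principal value applies: θ = 86.6°.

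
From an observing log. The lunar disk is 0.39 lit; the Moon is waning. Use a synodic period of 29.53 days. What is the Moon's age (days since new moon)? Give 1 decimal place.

cos θ = 1 − 2f = 0.220, giving a principal value of 77.3°.
Since the Moon is past full (waning), take the reflex angle: θ = 360° − 77.3° = 282.7°.
At 360°/29.53 d per day, 282.7° corresponds to 23.19 days.

23.2 days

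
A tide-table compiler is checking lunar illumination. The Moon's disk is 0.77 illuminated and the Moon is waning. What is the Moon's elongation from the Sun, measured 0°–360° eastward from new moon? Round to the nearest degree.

Invert f = (1 − cos θ)/2 to get cos θ = 1 − 2(0.77) = -0.540, hence θ₀ = arccos -0.540 = 122.7°.
Waning ⇒ past full, so θ = 360° − 122.7° = 237.3°.

237°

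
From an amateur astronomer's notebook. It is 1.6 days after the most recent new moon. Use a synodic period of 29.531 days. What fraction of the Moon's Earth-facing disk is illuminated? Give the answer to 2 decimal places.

Phase angle: θ = 360°·(1.6 d)/(29.531 d) = 19.5°.
cos 19.5° = 0.943, so f = (1 − 0.943)/2 = 0.029.

0.03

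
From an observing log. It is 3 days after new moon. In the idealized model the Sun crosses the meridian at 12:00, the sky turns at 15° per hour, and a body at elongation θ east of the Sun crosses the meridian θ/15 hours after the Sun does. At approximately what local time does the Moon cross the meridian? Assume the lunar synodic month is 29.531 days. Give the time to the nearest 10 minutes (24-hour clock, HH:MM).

14:30

The Moon has covered 3/29.531 of its cycle, so θ ≈ 360° × 3/29.531 = 36.6°.
The Moon trails the Sun by θ/15 = 36.6/15 ≈ 2.44 hours.
12:00 + 2.438 h ≈ 14:26 → 14:30 to the nearest ten minutes.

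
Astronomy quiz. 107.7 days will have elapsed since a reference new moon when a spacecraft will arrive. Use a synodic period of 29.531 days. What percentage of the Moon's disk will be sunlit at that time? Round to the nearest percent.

80%

107.7/29.531 = 3.647 lunations, so 3 complete cycles and 19.11 d into the next.
The Moon has covered 19.11/29.531 of its cycle, so θ ≈ 360° × 19.11/29.531 = 232.9°.
With cos θ = (-0.603), the lit fraction is (1 − (-0.603))/2 ≈ 0.801, so 80%.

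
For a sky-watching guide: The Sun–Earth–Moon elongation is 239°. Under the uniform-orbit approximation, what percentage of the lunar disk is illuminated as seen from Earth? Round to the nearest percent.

76%

f = (1 − cos 239°)/2 = (1 − (-0.515))/2 ≈ 0.758, i.e. 76%.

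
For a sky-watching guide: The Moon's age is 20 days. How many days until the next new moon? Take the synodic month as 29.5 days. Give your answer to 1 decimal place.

The next new moon completes the synodic month: 29.5 − 20 = 9.500 days.

9.5 days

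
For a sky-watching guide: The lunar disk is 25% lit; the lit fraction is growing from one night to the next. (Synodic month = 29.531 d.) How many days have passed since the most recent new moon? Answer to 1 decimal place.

4.9 days

Invert f = (1 − cos θ)/2 to get cos θ = 1 − 2(0.25) = 0.500, hence θ₀ = arccos 0.500 = 60.0°.
Waxing ⇒ before full, so θ = 60.0°.
At 360°/29.531 d per day, 60.0° corresponds to 4.92 days.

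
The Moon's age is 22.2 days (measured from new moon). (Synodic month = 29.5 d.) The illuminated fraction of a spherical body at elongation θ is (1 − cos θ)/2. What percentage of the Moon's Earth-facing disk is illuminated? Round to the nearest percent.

Phase angle: θ = 360°·(22.2 d)/(29.5 d) = 270.9°.
With cos θ = 0.016, the lit fraction is (1 − 0.016)/2 ≈ 0.492, so 49%.

49%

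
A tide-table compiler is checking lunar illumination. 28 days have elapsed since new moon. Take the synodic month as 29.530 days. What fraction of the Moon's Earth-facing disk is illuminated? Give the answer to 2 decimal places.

0.03

Phase angle: θ = 360°·(28 d)/(29.530 d) = 341.3°.
cos 341.3° = 0.947, so f = (1 − 0.947)/2 = 0.026.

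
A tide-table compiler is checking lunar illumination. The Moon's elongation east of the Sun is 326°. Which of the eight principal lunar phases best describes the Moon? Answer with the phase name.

The waning crescent sector spans roughly 292°–338°; 326° falls inside it.

waning crescent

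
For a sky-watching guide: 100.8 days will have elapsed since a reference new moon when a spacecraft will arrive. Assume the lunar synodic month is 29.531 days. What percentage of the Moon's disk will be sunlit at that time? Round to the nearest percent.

93%

100.8/29.531 = 3.413 lunations, so 3 complete cycles and 12.21 d into the next.
Elongation θ = 360° × 12.21/29.531 ≈ 148.8°.
Illuminated fraction = (1 − cos 148.8°)/2 = (1 − (-0.855))/2 ≈ 0.928, so 93%.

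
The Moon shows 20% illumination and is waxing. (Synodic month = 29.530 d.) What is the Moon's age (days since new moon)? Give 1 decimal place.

From f = (1 − cos θ)/2: cos θ = 1 − 2×0.20 = 0.600; arccos → 53.1°.
The Moon is waxing (0°–180°), so θ = 53.1° directly.
Age = 29.530 × 53.1°/360° ≈ 4.36 days.

4.4 days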